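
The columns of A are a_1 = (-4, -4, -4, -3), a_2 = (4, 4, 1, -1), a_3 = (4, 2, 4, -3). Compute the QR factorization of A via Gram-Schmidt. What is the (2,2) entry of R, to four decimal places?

a_1 = (-4, -4, -4, -3); ‖a_1‖ = 7.5498, so q_1 = (-0.5298, -0.5298, -0.5298, -0.3974).
q_1·a_2 = (-0.5298)·4 + (-0.5298)·4 + (-0.5298)·1 + (-0.3974)·(-1) = -4.3710.
u_2 = a_2 + 4.3710·q_1 = (1.6842, 1.6842, -1.3158, -2.7368).
r_{22} = ‖u_2‖ = 3.8594.

r_{22} = 3.8594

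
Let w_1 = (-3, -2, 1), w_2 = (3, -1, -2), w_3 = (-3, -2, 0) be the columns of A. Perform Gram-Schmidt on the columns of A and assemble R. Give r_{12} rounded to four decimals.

r_{12} = -2.4054

w_1 = (-3, -2, 1); ‖w_1‖ = 3.7417, so q_1 = (-0.8018, -0.5345, 0.2673).
r_{12} = q_1·w_2 = -2.4054.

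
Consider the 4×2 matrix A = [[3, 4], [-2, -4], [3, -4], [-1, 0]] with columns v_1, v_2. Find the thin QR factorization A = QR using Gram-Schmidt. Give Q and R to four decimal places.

v_1 = (3, -2, 3, -1); ‖v_1‖ = 4.7958, so q_1 = (0.6255, -0.4170, 0.6255, -0.2085).
q_1·v_2 = 0.6255·4 + (-0.4170)·(-4) + 0.6255·(-4) + (-0.2085)·0 = 1.6681.
u_2 = v_2 − 1.6681·q_1 = (2.9565, -3.3043, -5.0435, 0.3478).
‖u_2‖ = 6.7244, so q_2 = (0.4397, -0.4914, -0.7500, 0.0517).

Q = [[0.6255, 0.4397], [-0.4170, -0.4914], [0.6255, -0.7500], [-0.2085, 0.0517]], R = [[4.7958, 1.6681], [0.0000, 6.7244]]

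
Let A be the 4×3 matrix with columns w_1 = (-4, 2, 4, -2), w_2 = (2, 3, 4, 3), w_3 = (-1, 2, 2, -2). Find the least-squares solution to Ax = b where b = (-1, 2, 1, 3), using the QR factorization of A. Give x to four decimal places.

e_1 = w_1/‖w_1‖ = (-4, 2, 4, -2)/6.3246 = (-0.6325, 0.3162, 0.6325, -0.3162).
r_{12} = e_1·w_2 = 1.2649.
u_2 = w_2 − 1.2649·e_1 = (2.8000, 2.6000, 3.2000, 3.4000).
‖u_2‖ = 6.0332, so e_2 = (0.4641, 0.4309, 0.5304, 0.5635).
r_{13} = e_1·w_3 = 3.1623; r_{23} = e_2·w_3 = 0.3315.
u_3 = w_3 − 3.1623·e_1 − 0.3315·e_2 = (0.8462, 0.8571, -0.1758, -1.1868).
‖u_3‖ = 1.7000, so e_3 = (0.4977, 0.5042, -0.1034, -0.6981).
Qᵀb = (0.9487, 2.6188, -1.6871).
Back-substitute: x_3 = -1.6871/1.7000 = -0.9924.
x_2 = (2.6188 − 0.3315·(-0.9924))/6.0332 = 0.4886.
x_1 = (0.9487 − 1.2649·0.4886 − 3.1623·(-0.9924))/6.3246 = 0.5485.

x = (0.5485, 0.4886, -0.9924)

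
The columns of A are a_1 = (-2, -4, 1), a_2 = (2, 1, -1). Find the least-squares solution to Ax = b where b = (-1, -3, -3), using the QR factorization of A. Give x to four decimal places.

x = (1.0667, 1.2667)

a_1 = (-2, -4, 1); ‖a_1‖ = 4.5826, so q_1 = (-0.4364, -0.8729, 0.2182).
q_1·a_2 = (-0.4364)·2 + (-0.8729)·1 + 0.2182·(-1) = -1.9640.
u_2 = a_2 + 1.9640·q_1 = (1.1429, -0.7143, -0.5714).
‖u_2‖ = 1.4639, so q_2 = (0.7807, -0.4880, -0.3904).
Qᵀb = (2.4004, 1.8542).
Back-substitute: x_2 = 1.8542/1.4639 = 1.2667.
x_1 = (2.4004 + 1.9640·1.2667)/4.5826 = 1.0667.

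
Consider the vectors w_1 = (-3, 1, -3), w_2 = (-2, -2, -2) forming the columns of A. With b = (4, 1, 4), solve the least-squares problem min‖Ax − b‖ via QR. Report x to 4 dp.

w_1 = (-3, 1, -3); ‖w_1‖ = 4.3589, so e_1 = (-0.6882, 0.2294, -0.6882).
e_1·w_2 = (-0.6882)·(-2) + 0.2294·(-2) + (-0.6882)·(-2) = 2.2942.
u_2 = w_2 − 2.2942·e_1 = (-0.4211, -2.5263, -0.4211).
‖u_2‖ = 2.5955, so e_2 = (-0.1622, -0.9733, -0.1622).
Qᵀb = (-5.2766, -2.2711).
Back-substitute: x_2 = -2.2711/2.5955 = -0.8750.
x_1 = (-5.2766 − 2.2942·(-0.8750))/4.3589 = -0.7500.

x = (-0.7500, -0.8750)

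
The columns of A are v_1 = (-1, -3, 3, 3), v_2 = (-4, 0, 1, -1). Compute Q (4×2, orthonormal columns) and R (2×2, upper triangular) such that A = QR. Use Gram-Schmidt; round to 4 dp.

q_1 = v_1/‖v_1‖ = (-1, -3, 3, 3)/5.2915 = (-0.1890, -0.5669, 0.5669, 0.5669).
r_{12} = q_1·v_2 = 0.7559.
u_2 = v_2 − 0.7559·q_1 = (-3.8571, 0.4286, 0.5714, -1.4286).
‖u_2‖ = 4.1748, so q_2 = (-0.9239, 0.1027, 0.1369, -0.3422).

Q = [[-0.1890, -0.9239], [-0.5669, 0.1027], [0.5669, 0.1369], [0.5669, -0.3422]], R = [[5.2915, 0.7559], [0.0000, 4.1748]]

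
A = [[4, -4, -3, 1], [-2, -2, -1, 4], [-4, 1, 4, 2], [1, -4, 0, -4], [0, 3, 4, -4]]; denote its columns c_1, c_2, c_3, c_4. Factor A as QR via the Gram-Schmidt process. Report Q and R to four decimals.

Q = [[0.6576, -0.3098, 0.1584, 0.6680], [-0.3288, -0.5194, -0.2484, 0.1600], [-0.6576, -0.1959, 0.4224, 0.4466], [0.1644, -0.5832, 0.5589, -0.5655], [0.0000, 0.5057, 0.6500, 0.0944]], R = [[6.0828, -3.2880, -4.2744, -2.6304], [0.0000, 5.9320, 2.6881, -2.4694], [0.0000, 0.0000, 4.0625, -4.8259], [0.0000, 0.0000, 0.0000, 4.0858]]

e_1 = c_1/‖c_1‖ = (4, -2, -4, 1, 0)/6.0828 = (0.6576, -0.3288, -0.6576, 0.1644, 0.0000).
r_{12} = e_1·c_2 = -3.2880.
u_2 = c_2 + 3.2880·e_1 = (-1.8378, -3.0811, -1.1622, -3.4595, 3.0000).
‖u_2‖ = 5.9320, so e_2 = (-0.3098, -0.5194, -0.1959, -0.5832, 0.5057).
r_{13} = e_1·c_3 = -4.2744; r_{23} = e_2·c_3 = 2.6881.
u_3 = c_3 + 4.2744·e_1 − 2.6881·e_2 = (0.6436, -1.0092, 1.7158, 2.2704, 2.6406).
‖u_3‖ = 4.0625, so e_3 = (0.1584, -0.2484, 0.4224, 0.5589, 0.6500).
r_{14} = e_1·c_4 = -2.6304; r_{24} = e_2·c_4 = -2.4694; r_{34} = e_3·c_4 = -4.8259.
u_4 = c_4 + 2.6304·e_1 + 2.4694·e_2 + 4.8259·e_3 = (2.7292, 0.6537, 1.8247, -2.3107, 0.3856).
‖u_4‖ = 4.0858, so e_4 = (0.6680, 0.1600, 0.4466, -0.5655, 0.0944).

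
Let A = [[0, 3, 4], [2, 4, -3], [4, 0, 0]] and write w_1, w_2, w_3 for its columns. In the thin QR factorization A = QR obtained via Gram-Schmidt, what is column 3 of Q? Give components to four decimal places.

e_3 = (0.7663, -0.5747, 0.2873)

w_1 = (0, 2, 4); ‖w_1‖ = 4.4721, so e_1 = (0.0000, 0.4472, 0.8944).
e_1·w_2 = 0.0000·3 + 0.4472·4 + 0.8944·0 = 1.7889.
u_2 = w_2 − 1.7889·e_1 = (3.0000, 3.2000, -1.6000).
‖u_2‖ = 4.6690, so e_2 = (0.6425, 0.6854, -0.3427).
e_1·w_3 = 0.0000·4 + 0.4472·(-3) + 0.8944·0 = -1.3416; e_2·w_3 = 0.6425·4 + 0.6854·(-3) + (-0.3427)·0 = 0.5140.
u_3 = w_3 + 1.3416·e_1 − 0.5140·e_2 = (3.6697, -2.7523, 1.3761).
‖u_3‖ = 4.7891, so e_3 = (0.7663, -0.5747, 0.2873).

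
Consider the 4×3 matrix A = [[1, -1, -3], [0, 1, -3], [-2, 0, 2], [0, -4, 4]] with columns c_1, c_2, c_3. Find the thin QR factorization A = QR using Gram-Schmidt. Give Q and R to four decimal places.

Q = [[0.4472, -0.1896, -0.7121], [0.0000, 0.2370, -0.6046], [-0.8944, -0.0948, -0.3560], [0.0000, -0.9481, 0.0269]], R = [[2.2361, -0.4472, -3.1305], [0.0000, 4.2190, -4.1242], [0.0000, 0.0000, 3.3453]]

c_1 = (1, 0, -2, 0); ‖c_1‖ = 2.2361, so q_1 = (0.4472, 0.0000, -0.8944, 0.0000).
q_1·c_2 = 0.4472·(-1) + 0.0000·1 + (-0.8944)·0 + 0.0000·(-4) = -0.4472.
u_2 = c_2 + 0.4472·q_1 = (-0.8000, 1.0000, -0.4000, -4.0000).
‖u_2‖ = 4.2190, so q_2 = (-0.1896, 0.2370, -0.0948, -0.9481).
q_1·c_3 = 0.4472·(-3) + 0.0000·(-3) + (-0.8944)·2 + 0.0000·4 = -3.1305; q_2·c_3 = (-0.1896)·(-3) + 0.2370·(-3) + (-0.0948)·2 + (-0.9481)·4 = -4.1242.
u_3 = c_3 + 3.1305·q_1 + 4.1242·q_2 = (-2.3820, -2.0225, -1.1910, 0.0899).
‖u_3‖ = 3.3453, so q_3 = (-0.7121, -0.6046, -0.3560, 0.0269).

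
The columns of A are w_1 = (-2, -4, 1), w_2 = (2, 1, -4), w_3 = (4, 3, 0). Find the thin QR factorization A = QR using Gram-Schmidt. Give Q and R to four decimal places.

w_1 = (-2, -4, 1); ‖w_1‖ = 4.5826, so e_1 = (-0.4364, -0.8729, 0.2182).
e_1·w_2 = (-0.4364)·2 + (-0.8729)·1 + 0.2182·(-4) = -2.6186.
u_2 = w_2 + 2.6186·e_1 = (0.8571, -1.2857, -3.4286).
‖u_2‖ = 3.7607, so e_2 = (0.2279, -0.3419, -0.9117).
e_1·w_3 = (-0.4364)·4 + (-0.8729)·3 + 0.2182·0 = -4.3644; e_2·w_3 = 0.2279·4 + (-0.3419)·3 + (-0.9117)·0 = -0.1140.
u_3 = w_3 + 4.3644·e_1 + 0.1140·e_2 = (2.1212, -0.8485, 0.8485).
‖u_3‖ = 2.4371, so e_3 = (0.8704, -0.3482, 0.3482).

Q = [[-0.4364, 0.2279, 0.8704], [-0.8729, -0.3419, -0.3482], [0.2182, -0.9117, 0.3482]], R = [[4.5826, -2.6186, -4.3644], [0.0000, 3.7607, -0.1140], [0.0000, 0.0000, 2.4371]]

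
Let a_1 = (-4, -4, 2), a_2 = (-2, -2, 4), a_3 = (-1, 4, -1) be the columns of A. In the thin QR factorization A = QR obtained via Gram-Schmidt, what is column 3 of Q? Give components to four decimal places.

e_1 = a_1/‖a_1‖ = (-4, -4, 2)/6.0000 = (-0.6667, -0.6667, 0.3333).
r_{12} = e_1·a_2 = 4.0000.
u_2 = a_2 − 4.0000·e_1 = (0.6667, 0.6667, 2.6667).
‖u_2‖ = 2.8284, so e_2 = (0.2357, 0.2357, 0.9428).
r_{13} = e_1·a_3 = -2.3333; r_{23} = e_2·a_3 = -0.2357.
u_3 = a_3 + 2.3333·e_1 + 0.2357·e_2 = (-2.5000, 2.5000, 0.0000).
‖u_3‖ = 3.5355, so e_3 = (-0.7071, 0.7071, 0.0000).

e_3 = (-0.7071, 0.7071, 0.0000)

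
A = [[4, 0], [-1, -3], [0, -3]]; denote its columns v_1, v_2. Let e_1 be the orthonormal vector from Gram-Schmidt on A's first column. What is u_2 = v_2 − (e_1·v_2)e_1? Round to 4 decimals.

u_2 = (-0.7059, -2.8235, -3.0000)

v_1 = (4, -1, 0); ‖v_1‖ = 4.1231, so e_1 = (0.9701, -0.2425, 0.0000).
e_1·v_2 = 0.9701·0 + (-0.2425)·(-3) + 0.0000·(-3) = 0.7276.
u_2 = v_2 − 0.7276·e_1 = (-0.7059, -2.8235, -3.0000).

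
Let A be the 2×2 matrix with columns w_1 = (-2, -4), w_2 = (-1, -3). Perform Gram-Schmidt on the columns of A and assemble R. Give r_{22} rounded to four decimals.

r_{22} = 0.4472

w_1 = (-2, -4); ‖w_1‖ = 4.4721, so e_1 = (-0.4472, -0.8944).
e_1·w_2 = (-0.4472)·(-1) + (-0.8944)·(-3) = 3.1305.
u_2 = w_2 − 3.1305·e_1 = (0.4000, -0.2000).
r_{22} = ‖u_2‖ = 0.4472.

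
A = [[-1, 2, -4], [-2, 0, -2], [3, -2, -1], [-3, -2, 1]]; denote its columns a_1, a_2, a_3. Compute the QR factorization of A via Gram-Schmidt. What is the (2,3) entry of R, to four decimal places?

a_1 = (-1, -2, 3, -3); ‖a_1‖ = 4.7958, so q_1 = (-0.2085, -0.4170, 0.6255, -0.6255).
q_1·a_2 = (-0.2085)·2 + (-0.4170)·0 + 0.6255·(-2) + (-0.6255)·(-2) = -0.4170.
u_2 = a_2 + 0.4170·q_1 = (1.9130, -0.1739, -1.7391, -2.2609).
‖u_2‖ = 3.4389, so q_2 = (0.5563, -0.0506, -0.5057, -0.6574).
r_{23} = q_2·a_3 = -2.2757.

r_{23} = -2.2757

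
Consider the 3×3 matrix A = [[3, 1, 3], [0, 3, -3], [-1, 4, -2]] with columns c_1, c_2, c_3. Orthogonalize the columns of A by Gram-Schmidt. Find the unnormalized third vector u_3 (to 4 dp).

e_1 = c_1/‖c_1‖ = (3, 0, -1)/3.1623 = (0.9487, 0.0000, -0.3162).
r_{12} = e_1·c_2 = -0.3162.
u_2 = c_2 + 0.3162·e_1 = (1.3000, 3.0000, 3.9000).
‖u_2‖ = 5.0892, so e_2 = (0.2554, 0.5895, 0.7663).
r_{13} = e_1·c_3 = 3.4785; r_{23} = e_2·c_3 = -2.5348.
u_3 = c_3 − 3.4785·e_1 + 2.5348·e_2 = (0.3475, -1.5058, 1.0425).

u_3 = (0.3475, -1.5058, 1.0425)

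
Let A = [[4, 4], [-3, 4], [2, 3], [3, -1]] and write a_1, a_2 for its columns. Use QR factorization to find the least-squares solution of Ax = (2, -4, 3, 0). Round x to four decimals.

a_1 = (4, -3, 2, 3); ‖a_1‖ = 6.1644, so e_1 = (0.6489, -0.4867, 0.3244, 0.4867).
e_1·a_2 = 0.6489·4 + (-0.4867)·4 + 0.3244·3 + 0.4867·(-1) = 1.1355.
u_2 = a_2 − 1.1355·e_1 = (3.2632, 4.5526, 2.6316, -1.5526).
‖u_2‖ = 6.3805, so e_2 = (0.5114, 0.7135, 0.4124, -0.2433).
Qᵀb = (4.2178, -0.5939).
Back-substitute: x_2 = -0.5939/6.3805 = -0.0931.
x_1 = (4.2178 − 1.1355·(-0.0931))/6.1644 = 0.7014.

x = (0.7014, -0.0931)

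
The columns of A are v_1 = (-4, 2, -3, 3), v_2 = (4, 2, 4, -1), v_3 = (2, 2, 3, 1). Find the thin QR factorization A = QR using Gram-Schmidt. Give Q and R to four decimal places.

v_1 = (-4, 2, -3, 3); ‖v_1‖ = 6.1644, so q_1 = (-0.6489, 0.3244, -0.4867, 0.4867).
q_1·v_2 = (-0.6489)·4 + 0.3244·2 + (-0.4867)·4 + 0.4867·(-1) = -4.3800.
u_2 = v_2 + 4.3800·q_1 = (1.1579, 3.4211, 1.8684, 1.1316).
‖u_2‖ = 4.2209, so q_2 = (0.2743, 0.8105, 0.4427, 0.2681).
q_1·v_3 = (-0.6489)·2 + 0.3244·2 + (-0.4867)·3 + 0.4867·1 = -1.6222; q_2·v_3 = 0.2743·2 + 0.8105·2 + 0.4427·3 + 0.2681·1 = 3.7657.
u_3 = v_3 + 1.6222·q_1 − 3.7657·q_2 = (-0.0857, -0.5258, 0.5436, 0.7799).
‖u_3‖ = 1.0898, so q_3 = (-0.0786, -0.4825, 0.4988, 0.7157).

Q = [[-0.6489, 0.2743, -0.0786], [0.3244, 0.8105, -0.4825], [-0.4867, 0.4427, 0.4988], [0.4867, 0.2681, 0.7157]], R = [[6.1644, -4.3800, -1.6222], [0.0000, 4.2209, 3.7657], [0.0000, 0.0000, 1.0898]]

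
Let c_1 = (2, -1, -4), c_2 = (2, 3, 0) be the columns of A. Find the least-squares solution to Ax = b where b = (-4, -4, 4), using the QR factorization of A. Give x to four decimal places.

c_1 = (2, -1, -4); ‖c_1‖ = 4.5826, so q_1 = (0.4364, -0.2182, -0.8729).
q_1·c_2 = 0.4364·2 + (-0.2182)·3 + (-0.8729)·0 = 0.2182.
u_2 = c_2 − 0.2182·q_1 = (1.9048, 3.0476, 0.1905).
‖u_2‖ = 3.5989, so q_2 = (0.5293, 0.8468, 0.0529).
Qᵀb = (-4.3644, -5.2926).
Back-substitute: x_2 = -5.2926/3.5989 = -1.4706.
x_1 = (-4.3644 − 0.2182·(-1.4706))/4.5826 = -0.8824.

x = (-0.8824, -1.4706)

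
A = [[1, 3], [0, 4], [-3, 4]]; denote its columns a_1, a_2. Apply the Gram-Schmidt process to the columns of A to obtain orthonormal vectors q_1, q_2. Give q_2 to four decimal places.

q_2 = (0.6799, 0.6974, 0.2266)

q_1 = a_1/‖a_1‖ = (1, 0, -3)/3.1623 = (0.3162, 0.0000, -0.9487).
r_{12} = q_1·a_2 = -2.8460.
u_2 = a_2 + 2.8460·q_1 = (3.9000, 4.0000, 1.3000).
‖u_2‖ = 5.7359, so q_2 = (0.6799, 0.6974, 0.2266).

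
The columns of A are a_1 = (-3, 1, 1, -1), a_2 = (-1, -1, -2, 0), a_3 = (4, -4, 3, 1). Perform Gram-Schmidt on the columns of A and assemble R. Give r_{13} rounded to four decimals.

r_{13} = -4.0415

a_1 = (-3, 1, 1, -1); ‖a_1‖ = 3.4641, so e_1 = (-0.8660, 0.2887, 0.2887, -0.2887).
r_{13} = e_1·a_3 = -4.0415.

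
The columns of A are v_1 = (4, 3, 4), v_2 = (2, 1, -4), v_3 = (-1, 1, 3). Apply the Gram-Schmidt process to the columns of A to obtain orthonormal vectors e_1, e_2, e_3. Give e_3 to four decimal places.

v_1 = (4, 3, 4); ‖v_1‖ = 6.4031, so e_1 = (0.6247, 0.4685, 0.6247).
e_1·v_2 = 0.6247·2 + 0.4685·1 + 0.6247·(-4) = -0.7809.
u_2 = v_2 + 0.7809·e_1 = (2.4878, 1.3659, -3.5122).
‖u_2‖ = 4.5156, so e_2 = (0.5509, 0.3025, -0.7778).
e_1·v_3 = 0.6247·(-1) + 0.4685·1 + 0.6247·3 = 1.7179; e_2·v_3 = 0.5509·(-1) + 0.3025·1 + (-0.7778)·3 = -2.5819.
u_3 = v_3 − 1.7179·e_1 + 2.5819·e_2 = (-0.6507, 0.9761, -0.0813).
‖u_3‖ = 1.1759, so e_3 = (-0.5534, 0.8301, -0.0692).

e_3 = (-0.5534, 0.8301, -0.0692)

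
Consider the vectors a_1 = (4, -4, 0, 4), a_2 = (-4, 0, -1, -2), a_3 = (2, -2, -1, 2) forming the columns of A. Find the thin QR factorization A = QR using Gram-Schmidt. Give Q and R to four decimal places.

a_1 = (4, -4, 0, 4); ‖a_1‖ = 6.9282, so e_1 = (0.5774, -0.5774, 0.0000, 0.5774).
e_1·a_2 = 0.5774·(-4) + (-0.5774)·0 + 0.0000·(-1) + 0.5774·(-2) = -3.4641.
u_2 = a_2 + 3.4641·e_1 = (-2.0000, -2.0000, -1.0000, 0.0000).
‖u_2‖ = 3.0000, so e_2 = (-0.6667, -0.6667, -0.3333, 0.0000).
e_1·a_3 = 0.5774·2 + (-0.5774)·(-2) + 0.0000·(-1) + 0.5774·2 = 3.4641; e_2·a_3 = (-0.6667)·2 + (-0.6667)·(-2) + (-0.3333)·(-1) + 0.0000·2 = 0.3333.
u_3 = a_3 − 3.4641·e_1 − 0.3333·e_2 = (0.2222, 0.2222, -0.8889, 0.0000).
‖u_3‖ = 0.9428, so e_3 = (0.2357, 0.2357, -0.9428, 0.0000).

Q = [[0.5774, -0.6667, 0.2357], [-0.5774, -0.6667, 0.2357], [0.0000, -0.3333, -0.9428], [0.5774, 0.0000, 0.0000]], R = [[6.9282, -3.4641, 3.4641], [0.0000, 3.0000, 0.3333], [0.0000, 0.0000, 0.9428]]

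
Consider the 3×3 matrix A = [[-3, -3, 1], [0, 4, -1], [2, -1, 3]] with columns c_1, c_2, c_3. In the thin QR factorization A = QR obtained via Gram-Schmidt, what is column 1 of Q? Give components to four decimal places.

e_1 = (-0.8321, 0.0000, 0.5547)

c_1 = (-3, 0, 2); ‖c_1‖ = 3.6056, so e_1 = (-0.8321, 0.0000, 0.5547).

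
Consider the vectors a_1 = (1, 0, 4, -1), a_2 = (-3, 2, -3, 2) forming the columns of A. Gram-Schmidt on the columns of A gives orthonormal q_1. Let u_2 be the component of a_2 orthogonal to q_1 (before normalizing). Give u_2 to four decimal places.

a_1 = (1, 0, 4, -1); ‖a_1‖ = 4.2426, so q_1 = (0.2357, 0.0000, 0.9428, -0.2357).
q_1·a_2 = 0.2357·(-3) + 0.0000·2 + 0.9428·(-3) + (-0.2357)·2 = -4.0069.
u_2 = a_2 + 4.0069·q_1 = (-2.0556, 2.0000, 0.7778, 1.0556).

u_2 = (-2.0556, 2.0000, 0.7778, 1.0556)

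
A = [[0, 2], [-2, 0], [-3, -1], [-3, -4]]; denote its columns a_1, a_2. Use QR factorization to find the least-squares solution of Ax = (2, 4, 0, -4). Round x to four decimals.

x = (-0.9114, 1.6034)

e_1 = a_1/‖a_1‖ = (0, -2, -3, -3)/4.6904 = (0.0000, -0.4264, -0.6396, -0.6396).
r_{12} = e_1·a_2 = 3.1980.
u_2 = a_2 − 3.1980·e_1 = (2.0000, 1.3636, 1.0455, -1.9545).
‖u_2‖ = 3.2822, so e_2 = (0.6094, 0.4155, 0.3185, -0.5955).
Qᵀb = (0.8528, 5.2626).
Back-substitute: x_2 = 5.2626/3.2822 = 1.6034.
x_1 = (0.8528 − 3.1980·1.6034)/4.6904 = -0.9114.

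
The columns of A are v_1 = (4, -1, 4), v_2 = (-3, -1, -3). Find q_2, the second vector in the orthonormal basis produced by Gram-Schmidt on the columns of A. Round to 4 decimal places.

v_1 = (4, -1, 4); ‖v_1‖ = 5.7446, so q_1 = (0.6963, -0.1741, 0.6963).
q_1·v_2 = 0.6963·(-3) + (-0.1741)·(-1) + 0.6963·(-3) = -4.0038.
u_2 = v_2 + 4.0038·q_1 = (-0.2121, -1.6970, -0.2121).
‖u_2‖ = 1.7233, so q_2 = (-0.1231, -0.9847, -0.1231).

q_2 = (-0.1231, -0.9847, -0.1231)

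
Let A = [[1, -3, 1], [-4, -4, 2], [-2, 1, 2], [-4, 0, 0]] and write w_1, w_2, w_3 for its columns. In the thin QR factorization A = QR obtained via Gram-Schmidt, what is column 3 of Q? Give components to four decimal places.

w_1 = (1, -4, -2, -4); ‖w_1‖ = 6.0828, so q_1 = (0.1644, -0.6576, -0.3288, -0.6576).
q_1·w_2 = 0.1644·(-3) + (-0.6576)·(-4) + (-0.3288)·1 + (-0.6576)·0 = 1.8084.
u_2 = w_2 − 1.8084·q_1 = (-3.2973, -2.8108, 1.5946, 1.1892).
‖u_2‖ = 4.7676, so q_2 = (-0.6916, -0.5896, 0.3345, 0.2494).
q_1·w_3 = 0.1644·1 + (-0.6576)·2 + (-0.3288)·2 + (-0.6576)·0 = -1.8084; q_2·w_3 = (-0.6916)·1 + (-0.5896)·2 + 0.3345·2 + 0.2494·0 = -1.2018.
u_3 = w_3 + 1.8084·q_1 + 1.2018·q_2 = (0.4661, 0.1023, 1.8074, -0.8894).
‖u_3‖ = 2.0701, so q_3 = (0.2252, 0.0494, 0.8731, -0.4296).

q_3 = (0.2252, 0.0494, 0.8731, -0.4296)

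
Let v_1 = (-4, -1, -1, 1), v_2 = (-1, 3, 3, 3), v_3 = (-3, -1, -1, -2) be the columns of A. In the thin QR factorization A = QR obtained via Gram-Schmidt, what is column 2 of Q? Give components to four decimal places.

v_1 = (-4, -1, -1, 1); ‖v_1‖ = 4.3589, so e_1 = (-0.9177, -0.2294, -0.2294, 0.2294).
e_1·v_2 = (-0.9177)·(-1) + (-0.2294)·3 + (-0.2294)·3 + 0.2294·3 = 0.2294.
u_2 = v_2 − 0.2294·e_1 = (-0.7895, 3.0526, 3.0526, 2.9474).
‖u_2‖ = 5.2865, so e_2 = (-0.1493, 0.5774, 0.5774, 0.5575).

e_2 = (-0.1493, 0.5774, 0.5774, 0.5575)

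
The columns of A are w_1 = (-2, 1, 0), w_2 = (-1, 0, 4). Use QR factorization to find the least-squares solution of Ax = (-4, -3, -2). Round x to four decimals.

x = (1.1481, -0.3704)

w_1 = (-2, 1, 0); ‖w_1‖ = 2.2361, so e_1 = (-0.8944, 0.4472, 0.0000).
e_1·w_2 = (-0.8944)·(-1) + 0.4472·0 + 0.0000·4 = 0.8944.
u_2 = w_2 − 0.8944·e_1 = (-0.2000, -0.4000, 4.0000).
‖u_2‖ = 4.0249, so e_2 = (-0.0497, -0.0994, 0.9938).
Qᵀb = (2.2361, -1.4907).
Back-substitute: x_2 = -1.4907/4.0249 = -0.3704.
x_1 = (2.2361 − 0.8944·(-0.3704))/2.2361 = 1.1481.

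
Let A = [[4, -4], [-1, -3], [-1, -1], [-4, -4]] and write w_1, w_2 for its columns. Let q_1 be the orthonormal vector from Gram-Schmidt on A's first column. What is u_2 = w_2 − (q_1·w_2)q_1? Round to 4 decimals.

u_2 = (-4.4706, -2.8824, -0.8824, -3.5294)

q_1 = w_1/‖w_1‖ = (4, -1, -1, -4)/5.8310 = (0.6860, -0.1715, -0.1715, -0.6860).
r_{12} = q_1·w_2 = 0.6860.
u_2 = w_2 − 0.6860·q_1 = (-4.4706, -2.8824, -0.8824, -3.5294).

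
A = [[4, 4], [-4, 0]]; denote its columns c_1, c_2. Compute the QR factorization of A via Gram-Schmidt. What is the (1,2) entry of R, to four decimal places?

e_1 = c_1/‖c_1‖ = (4, -4)/5.6569 = (0.7071, -0.7071).
r_{12} = e_1·c_2 = 2.8284.

r_{12} = 2.8284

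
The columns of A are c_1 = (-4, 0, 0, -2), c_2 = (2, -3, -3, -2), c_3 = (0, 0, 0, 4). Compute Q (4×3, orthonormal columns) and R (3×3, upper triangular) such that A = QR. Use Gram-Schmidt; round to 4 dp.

q_1 = c_1/‖c_1‖ = (-4, 0, 0, -2)/4.4721 = (-0.8944, 0.0000, 0.0000, -0.4472).
r_{12} = q_1·c_2 = -0.8944.
u_2 = c_2 + 0.8944·q_1 = (1.2000, -3.0000, -3.0000, -2.4000).
‖u_2‖ = 5.0200, so q_2 = (0.2390, -0.5976, -0.5976, -0.4781).
r_{13} = q_1·c_3 = -1.7889; r_{23} = q_2·c_3 = -1.9124.
u_3 = c_3 + 1.7889·q_1 + 1.9124·q_2 = (-1.1429, -1.1429, -1.1429, 2.2857).
‖u_3‖ = 3.0237, so q_3 = (-0.3780, -0.3780, -0.3780, 0.7559).

Q = [[-0.8944, 0.2390, -0.3780], [0.0000, -0.5976, -0.3780], [0.0000, -0.5976, -0.3780], [-0.4472, -0.4781, 0.7559]], R = [[4.4721, -0.8944, -1.7889], [0.0000, 5.0200, -1.9124], [0.0000, 0.0000, 3.0237]]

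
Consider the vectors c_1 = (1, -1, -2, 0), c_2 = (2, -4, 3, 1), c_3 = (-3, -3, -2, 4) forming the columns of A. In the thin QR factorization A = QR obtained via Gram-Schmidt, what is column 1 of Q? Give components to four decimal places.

e_1 = c_1/‖c_1‖ = (1, -1, -2, 0)/2.4495 = (0.4082, -0.4082, -0.8165, 0.0000).

e_1 = (0.4082, -0.4082, -0.8165, 0.0000)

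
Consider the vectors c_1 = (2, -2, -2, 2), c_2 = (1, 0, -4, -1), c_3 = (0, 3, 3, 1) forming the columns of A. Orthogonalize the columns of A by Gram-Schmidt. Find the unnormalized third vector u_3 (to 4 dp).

u_3 = (1.2500, 2.3214, 0.0357, 1.1071)

c_1 = (2, -2, -2, 2); ‖c_1‖ = 4.0000, so e_1 = (0.5000, -0.5000, -0.5000, 0.5000).
e_1·c_2 = 0.5000·1 + (-0.5000)·0 + (-0.5000)·(-4) + 0.5000·(-1) = 2.0000.
u_2 = c_2 − 2.0000·e_1 = (0.0000, 1.0000, -3.0000, -2.0000).
‖u_2‖ = 3.7417, so e_2 = (0.0000, 0.2673, -0.8018, -0.5345).
e_1·c_3 = 0.5000·0 + (-0.5000)·3 + (-0.5000)·3 + 0.5000·1 = -2.5000; e_2·c_3 = 0.0000·0 + 0.2673·3 + (-0.8018)·3 + (-0.5345)·1 = -2.1381.
u_3 = c_3 + 2.5000·e_1 + 2.1381·e_2 = (1.2500, 2.3214, 0.0357, 1.1071).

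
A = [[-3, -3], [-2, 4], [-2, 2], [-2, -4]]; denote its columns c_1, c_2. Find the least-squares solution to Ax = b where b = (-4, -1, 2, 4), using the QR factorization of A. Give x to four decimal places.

c_1 = (-3, -2, -2, -2); ‖c_1‖ = 4.5826, so q_1 = (-0.6547, -0.4364, -0.4364, -0.4364).
q_1·c_2 = (-0.6547)·(-3) + (-0.4364)·4 + (-0.4364)·2 + (-0.4364)·(-4) = 1.0911.
u_2 = c_2 − 1.0911·q_1 = (-2.2857, 4.4762, 2.4762, -3.5238).
‖u_2‖ = 6.6189, so q_2 = (-0.3453, 0.6763, 0.3741, -0.5324).
Qᵀb = (0.4364, -0.6763).
Back-substitute: x_2 = -0.6763/6.6189 = -0.1022.
x_1 = (0.4364 − 1.0911·(-0.1022))/4.5826 = 0.1196.

x = (0.1196, -0.1022)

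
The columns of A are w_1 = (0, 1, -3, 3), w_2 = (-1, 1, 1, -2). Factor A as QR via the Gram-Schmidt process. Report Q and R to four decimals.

Q = [[0.0000, -0.5247], [0.2294, 0.7457], [-0.6882, -0.1381], [0.6882, -0.3867]], R = [[4.3589, -1.8353], [0.0000, 1.9057]]

w_1 = (0, 1, -3, 3); ‖w_1‖ = 4.3589, so q_1 = (0.0000, 0.2294, -0.6882, 0.6882).
q_1·w_2 = 0.0000·(-1) + 0.2294·1 + (-0.6882)·1 + 0.6882·(-2) = -1.8353.
u_2 = w_2 + 1.8353·q_1 = (-1.0000, 1.4211, -0.2632, -0.7368).
‖u_2‖ = 1.9057, so q_2 = (-0.5247, 0.7457, -0.1381, -0.3867).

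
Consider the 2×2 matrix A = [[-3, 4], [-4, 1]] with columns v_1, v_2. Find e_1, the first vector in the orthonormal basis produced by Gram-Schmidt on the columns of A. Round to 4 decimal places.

v_1 = (-3, -4); ‖v_1‖ = 5.0000, so e_1 = (-0.6000, -0.8000).

e_1 = (-0.6000, -0.8000)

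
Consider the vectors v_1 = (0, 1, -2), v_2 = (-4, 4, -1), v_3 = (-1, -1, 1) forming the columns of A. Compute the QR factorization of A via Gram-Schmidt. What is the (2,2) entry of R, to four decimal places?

r_{22} = 5.0794

e_1 = v_1/‖v_1‖ = (0, 1, -2)/2.2361 = (0.0000, 0.4472, -0.8944).
r_{12} = e_1·v_2 = 2.6833.
u_2 = v_2 − 2.6833·e_1 = (-4.0000, 2.8000, 1.4000).
r_{22} = ‖u_2‖ = 5.0794.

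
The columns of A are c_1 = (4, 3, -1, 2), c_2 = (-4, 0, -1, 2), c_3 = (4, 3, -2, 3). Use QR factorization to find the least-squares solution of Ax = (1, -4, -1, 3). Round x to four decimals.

e_1 = c_1/‖c_1‖ = (4, 3, -1, 2)/5.4772 = (0.7303, 0.5477, -0.1826, 0.3651).
r_{12} = e_1·c_2 = -2.0083.
u_2 = c_2 + 2.0083·e_1 = (-2.5333, 1.1000, -1.3667, 2.7333).
‖u_2‖ = 4.1191, so e_2 = (-0.6150, 0.2671, -0.3318, 0.6636).
r_{13} = e_1·c_3 = 6.0249; r_{23} = e_2·c_3 = 0.9954.
u_3 = c_3 − 6.0249·e_1 − 0.9954·e_2 = (0.2122, -0.5658, -0.5697, 0.1395).
‖u_3‖ = 0.8422, so e_3 = (0.2519, -0.6719, -0.6765, 0.1656).
Qᵀb = (-0.1826, 0.6393, 4.1128).
Back-substitute: x_3 = 4.1128/0.8422 = 4.8837.
x_2 = (0.6393 − 0.9954·4.8837)/4.1191 = -1.0249.
x_1 = (-0.1826 + 2.0083·(-1.0249) − 6.0249·4.8837)/5.4772 = -5.7812.

x = (-5.7812, -1.0249, 4.8837)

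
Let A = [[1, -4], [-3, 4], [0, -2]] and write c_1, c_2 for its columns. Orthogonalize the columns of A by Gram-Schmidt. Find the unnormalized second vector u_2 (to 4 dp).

u_2 = (-2.4000, -0.8000, -2.0000)

q_1 = c_1/‖c_1‖ = (1, -3, 0)/3.1623 = (0.3162, -0.9487, 0.0000).
r_{12} = q_1·c_2 = -5.0596.
u_2 = c_2 + 5.0596·q_1 = (-2.4000, -0.8000, -2.0000).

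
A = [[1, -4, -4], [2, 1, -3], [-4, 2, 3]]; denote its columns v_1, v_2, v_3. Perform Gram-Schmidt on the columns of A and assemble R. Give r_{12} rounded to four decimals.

v_1 = (1, 2, -4); ‖v_1‖ = 4.5826, so e_1 = (0.2182, 0.4364, -0.8729).
r_{12} = e_1·v_2 = -2.1822.

r_{12} = -2.1822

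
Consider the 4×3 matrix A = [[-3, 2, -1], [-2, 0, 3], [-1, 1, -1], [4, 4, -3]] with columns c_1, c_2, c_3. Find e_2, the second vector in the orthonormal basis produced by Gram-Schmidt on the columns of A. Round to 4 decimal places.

e_2 = (0.6779, 0.1403, 0.3039, 0.6545)

c_1 = (-3, -2, -1, 4); ‖c_1‖ = 5.4772, so e_1 = (-0.5477, -0.3651, -0.1826, 0.7303).
e_1·c_2 = (-0.5477)·2 + (-0.3651)·0 + (-0.1826)·1 + 0.7303·4 = 1.6432.
u_2 = c_2 − 1.6432·e_1 = (2.9000, 0.6000, 1.3000, 2.8000).
‖u_2‖ = 4.2778, so e_2 = (0.6779, 0.1403, 0.3039, 0.6545).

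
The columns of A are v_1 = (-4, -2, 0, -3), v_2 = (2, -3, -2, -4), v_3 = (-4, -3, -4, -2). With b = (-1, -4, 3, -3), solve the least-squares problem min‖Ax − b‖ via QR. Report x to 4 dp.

q_1 = v_1/‖v_1‖ = (-4, -2, 0, -3)/5.3852 = (-0.7428, -0.3714, 0.0000, -0.5571).
r_{12} = q_1·v_2 = 1.8570.
u_2 = v_2 − 1.8570·q_1 = (3.3793, -2.3103, -2.0000, -2.9655).
‖u_2‖ = 5.4361, so q_2 = (0.6216, -0.4250, -0.3679, -0.5455).
r_{13} = q_1·v_3 = 5.1995; r_{23} = q_2·v_3 = 1.3511.
u_3 = v_3 − 5.1995·q_1 − 1.3511·q_2 = (-0.9778, -0.4947, -3.5029, 1.6336).
‖u_3‖ = 4.0175, so q_3 = (-0.2434, -0.1231, -0.8719, 0.4066).
Qᵀb = (3.8996, 1.6112, -3.0997).
Back-substitute: x_3 = -3.0997/4.0175 = -0.7715.
x_2 = (1.6112 − 1.3511·(-0.7715))/5.4361 = 0.4881.
x_1 = (3.8996 − 1.8570·0.4881 − 5.1995·(-0.7715))/5.3852 = 1.3008.

x = (1.3008, 0.4881, -0.7715)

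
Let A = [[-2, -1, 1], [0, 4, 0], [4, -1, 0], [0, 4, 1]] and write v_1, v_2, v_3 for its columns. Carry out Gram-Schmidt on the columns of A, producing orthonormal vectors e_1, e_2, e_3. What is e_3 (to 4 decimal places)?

e_3 = (0.7183, -0.2646, 0.3591, 0.5340)

v_1 = (-2, 0, 4, 0); ‖v_1‖ = 4.4721, so e_1 = (-0.4472, 0.0000, 0.8944, 0.0000).
e_1·v_2 = (-0.4472)·(-1) + 0.0000·4 + 0.8944·(-1) + 0.0000·4 = -0.4472.
u_2 = v_2 + 0.4472·e_1 = (-1.2000, 4.0000, -0.6000, 4.0000).
‖u_2‖ = 5.8138, so e_2 = (-0.2064, 0.6880, -0.1032, 0.6880).
e_1·v_3 = (-0.4472)·1 + 0.0000·0 + 0.8944·0 + 0.0000·1 = -0.4472; e_2·v_3 = (-0.2064)·1 + 0.6880·0 + (-0.1032)·0 + 0.6880·1 = 0.4816.
u_3 = v_3 + 0.4472·e_1 − 0.4816·e_2 = (0.8994, -0.3314, 0.4497, 0.6686).
‖u_3‖ = 1.2522, so e_3 = (0.7183, -0.2646, 0.3591, 0.5340).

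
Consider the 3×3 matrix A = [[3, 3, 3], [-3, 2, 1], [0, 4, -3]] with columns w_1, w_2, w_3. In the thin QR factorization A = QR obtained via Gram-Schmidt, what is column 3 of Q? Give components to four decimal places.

w_1 = (3, -3, 0); ‖w_1‖ = 4.2426, so e_1 = (0.7071, -0.7071, 0.0000).
e_1·w_2 = 0.7071·3 + (-0.7071)·2 + 0.0000·4 = 0.7071.
u_2 = w_2 − 0.7071·e_1 = (2.5000, 2.5000, 4.0000).
‖u_2‖ = 5.3385, so e_2 = (0.4683, 0.4683, 0.7493).
e_1·w_3 = 0.7071·3 + (-0.7071)·1 + 0.0000·(-3) = 1.4142; e_2·w_3 = 0.4683·3 + 0.4683·1 + 0.7493·(-3) = -0.3746.
u_3 = w_3 − 1.4142·e_1 + 0.3746·e_2 = (2.1754, 2.1754, -2.7193).
‖u_3‖ = 4.1061, so e_3 = (0.5298, 0.5298, -0.6623).

e_3 = (0.5298, 0.5298, -0.6623)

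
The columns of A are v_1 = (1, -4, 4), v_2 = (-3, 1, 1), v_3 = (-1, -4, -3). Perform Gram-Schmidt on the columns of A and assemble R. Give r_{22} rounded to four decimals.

r_{22} = 3.2753

v_1 = (1, -4, 4); ‖v_1‖ = 5.7446, so q_1 = (0.1741, -0.6963, 0.6963).
q_1·v_2 = 0.1741·(-3) + (-0.6963)·1 + 0.6963·1 = -0.5222.
u_2 = v_2 + 0.5222·q_1 = (-2.9091, 0.6364, 1.3636).
r_{22} = ‖u_2‖ = 3.2753.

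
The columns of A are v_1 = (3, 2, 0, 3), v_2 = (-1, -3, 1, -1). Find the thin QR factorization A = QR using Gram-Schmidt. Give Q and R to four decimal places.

q_1 = v_1/‖v_1‖ = (3, 2, 0, 3)/4.6904 = (0.6396, 0.4264, 0.0000, 0.6396).
r_{12} = q_1·v_2 = -2.5584.
u_2 = v_2 + 2.5584·q_1 = (0.6364, -1.9091, 1.0000, 0.6364).
‖u_2‖ = 2.3355, so q_2 = (0.2725, -0.8174, 0.4282, 0.2725).

Q = [[0.6396, 0.2725], [0.4264, -0.8174], [0.0000, 0.4282], [0.6396, 0.2725]], R = [[4.6904, -2.5584], [0.0000, 2.3355]]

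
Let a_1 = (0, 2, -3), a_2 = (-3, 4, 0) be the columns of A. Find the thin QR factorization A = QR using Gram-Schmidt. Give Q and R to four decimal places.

Q = [[0.0000, -0.6695], [0.5547, 0.6180], [-0.8321, 0.4120]], R = [[3.6056, 2.2188], [0.0000, 4.4807]]

e_1 = a_1/‖a_1‖ = (0, 2, -3)/3.6056 = (0.0000, 0.5547, -0.8321).
r_{12} = e_1·a_2 = 2.2188.
u_2 = a_2 − 2.2188·e_1 = (-3.0000, 2.7692, 1.8462).
‖u_2‖ = 4.4807, so e_2 = (-0.6695, 0.6180, 0.4120).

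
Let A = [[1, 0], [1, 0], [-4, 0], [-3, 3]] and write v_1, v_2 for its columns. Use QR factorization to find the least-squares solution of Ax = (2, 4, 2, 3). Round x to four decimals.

v_1 = (1, 1, -4, -3); ‖v_1‖ = 5.1962, so q_1 = (0.1925, 0.1925, -0.7698, -0.5774).
q_1·v_2 = 0.1925·0 + 0.1925·0 + (-0.7698)·0 + (-0.5774)·3 = -1.7321.
u_2 = v_2 + 1.7321·q_1 = (0.3333, 0.3333, -1.3333, 2.0000).
‖u_2‖ = 2.4495, so q_2 = (0.1361, 0.1361, -0.5443, 0.8165).
Qᵀb = (-2.1170, 2.1773).
Back-substitute: x_2 = 2.1773/2.4495 = 0.8889.
x_1 = (-2.1170 + 1.7321·0.8889)/5.1962 = -0.1111.

x = (-0.1111, 0.8889)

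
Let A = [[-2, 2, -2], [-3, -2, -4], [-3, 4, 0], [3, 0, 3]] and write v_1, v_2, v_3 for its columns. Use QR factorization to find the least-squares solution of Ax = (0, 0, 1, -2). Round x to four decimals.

v_1 = (-2, -3, -3, 3); ‖v_1‖ = 5.5678, so e_1 = (-0.3592, -0.5388, -0.5388, 0.5388).
e_1·v_2 = (-0.3592)·2 + (-0.5388)·(-2) + (-0.5388)·4 + 0.5388·0 = -1.7961.
u_2 = v_2 + 1.7961·e_1 = (1.3548, -2.9677, 3.0323, 0.9677).
‖u_2‖ = 4.5579, so e_2 = (0.2973, -0.6511, 0.6653, 0.2123).
e_1·v_3 = (-0.3592)·(-2) + (-0.5388)·(-4) + (-0.5388)·0 + 0.5388·3 = 4.4901; e_2·v_3 = 0.2973·(-2) + (-0.6511)·(-4) + 0.6653·0 + 0.2123·3 = 2.6470.
u_3 = v_3 − 4.4901·e_1 − 2.6470·e_2 = (-1.1739, 0.1429, 0.6584, 0.0186).
‖u_3‖ = 1.3536, so e_3 = (-0.8672, 0.1055, 0.4864, 0.0138).
Qᵀb = (-1.6164, 0.2406, 0.4589).
Back-substitute: x_3 = 0.4589/1.3536 = 0.3390.
x_2 = (0.2406 − 2.6470·0.3390)/4.5579 = -0.1441.
x_1 = (-1.6164 + 1.7961·(-0.1441) − 4.4901·0.3390)/5.5678 = -0.6102.

x = (-0.6102, -0.1441, 0.3390)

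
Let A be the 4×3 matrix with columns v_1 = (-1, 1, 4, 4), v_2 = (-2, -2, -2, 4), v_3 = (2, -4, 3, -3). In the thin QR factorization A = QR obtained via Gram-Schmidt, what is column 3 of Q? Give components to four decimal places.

v_1 = (-1, 1, 4, 4); ‖v_1‖ = 5.8310, so e_1 = (-0.1715, 0.1715, 0.6860, 0.6860).
e_1·v_2 = (-0.1715)·(-2) + 0.1715·(-2) + 0.6860·(-2) + 0.6860·4 = 1.3720.
u_2 = v_2 − 1.3720·e_1 = (-1.7647, -2.2353, -2.9412, 3.0588).
‖u_2‖ = 5.1105, so e_2 = (-0.3453, -0.4374, -0.5755, 0.5985).
e_1·v_3 = (-0.1715)·2 + 0.1715·(-4) + 0.6860·3 + 0.6860·(-3) = -1.0290; e_2·v_3 = (-0.3453)·2 + (-0.4374)·(-4) + (-0.5755)·3 + 0.5985·(-3) = -2.4632.
u_3 = v_3 + 1.0290·e_1 + 2.4632·e_2 = (0.9730, -4.9009, 2.2883, -0.8198).
‖u_3‖ = 5.5564, so e_3 = (0.1751, -0.8820, 0.4118, -0.1475).

e_3 = (0.1751, -0.8820, 0.4118, -0.1475)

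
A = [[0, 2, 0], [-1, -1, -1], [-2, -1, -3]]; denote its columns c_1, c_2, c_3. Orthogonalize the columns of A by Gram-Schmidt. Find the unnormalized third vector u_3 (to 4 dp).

u_3 = (0.0952, 0.3810, -0.1905)

c_1 = (0, -1, -2); ‖c_1‖ = 2.2361, so q_1 = (0.0000, -0.4472, -0.8944).
q_1·c_2 = 0.0000·2 + (-0.4472)·(-1) + (-0.8944)·(-1) = 1.3416.
u_2 = c_2 − 1.3416·q_1 = (2.0000, -0.4000, 0.2000).
‖u_2‖ = 2.0494, so q_2 = (0.9759, -0.1952, 0.0976).
q_1·c_3 = 0.0000·0 + (-0.4472)·(-1) + (-0.8944)·(-3) = 3.1305; q_2·c_3 = 0.9759·0 + (-0.1952)·(-1) + 0.0976·(-3) = -0.0976.
u_3 = c_3 − 3.1305·q_1 + 0.0976·q_2 = (0.0952, 0.3810, -0.1905).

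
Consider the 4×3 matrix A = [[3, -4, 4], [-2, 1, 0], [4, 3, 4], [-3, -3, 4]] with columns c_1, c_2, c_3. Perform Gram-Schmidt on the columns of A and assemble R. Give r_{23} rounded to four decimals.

r_{23} = -3.2634

e_1 = c_1/‖c_1‖ = (3, -2, 4, -3)/6.1644 = (0.4867, -0.3244, 0.6489, -0.4867).
r_{12} = e_1·c_2 = 1.1355.
u_2 = c_2 − 1.1355·e_1 = (-4.5526, 1.3684, 2.2632, -2.4474).
‖u_2‖ = 5.8061, so e_2 = (-0.7841, 0.2357, 0.3898, -0.4215).
r_{23} = e_2·c_3 = -3.2634.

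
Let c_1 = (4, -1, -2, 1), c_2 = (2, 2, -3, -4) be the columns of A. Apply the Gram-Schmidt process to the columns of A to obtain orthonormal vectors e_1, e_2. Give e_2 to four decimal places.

c_1 = (4, -1, -2, 1); ‖c_1‖ = 4.6904, so e_1 = (0.8528, -0.2132, -0.4264, 0.2132).
e_1·c_2 = 0.8528·2 + (-0.2132)·2 + (-0.4264)·(-3) + 0.2132·(-4) = 1.7056.
u_2 = c_2 − 1.7056·e_1 = (0.5455, 2.3636, -2.2727, -4.3636).
‖u_2‖ = 5.4855, so e_2 = (0.0994, 0.4309, -0.4143, -0.7955).

e_2 = (0.0994, 0.4309, -0.4143, -0.7955)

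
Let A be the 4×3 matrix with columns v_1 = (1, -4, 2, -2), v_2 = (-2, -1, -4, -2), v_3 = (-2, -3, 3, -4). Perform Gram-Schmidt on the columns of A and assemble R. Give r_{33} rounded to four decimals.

r_{33} = 3.7397

q_1 = v_1/‖v_1‖ = (1, -4, 2, -2)/5.0000 = (0.2000, -0.8000, 0.4000, -0.4000).
r_{12} = q_1·v_2 = -0.4000.
u_2 = v_2 + 0.4000·q_1 = (-1.9200, -1.3200, -3.8400, -2.1600).
‖u_2‖ = 4.9840, so q_2 = (-0.3852, -0.2648, -0.7705, -0.4334).
r_{13} = q_1·v_3 = 4.8000; r_{23} = q_2·v_3 = 0.9872.
u_3 = v_3 − 4.8000·q_1 − 0.9872·q_2 = (-2.5797, 1.1014, 1.8406, -1.6522).
r_{33} = ‖u_3‖ = 3.7397.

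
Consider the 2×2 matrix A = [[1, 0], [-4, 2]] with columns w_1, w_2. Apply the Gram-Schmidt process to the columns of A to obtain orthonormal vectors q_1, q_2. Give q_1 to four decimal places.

q_1 = w_1/‖w_1‖ = (1, -4)/4.1231 = (0.2425, -0.9701).

q_1 = (0.2425, -0.9701)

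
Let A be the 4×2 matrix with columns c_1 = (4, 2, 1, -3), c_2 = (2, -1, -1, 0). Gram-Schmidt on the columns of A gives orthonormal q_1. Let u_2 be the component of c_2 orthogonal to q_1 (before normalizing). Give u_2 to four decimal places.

c_1 = (4, 2, 1, -3); ‖c_1‖ = 5.4772, so q_1 = (0.7303, 0.3651, 0.1826, -0.5477).
q_1·c_2 = 0.7303·2 + 0.3651·(-1) + 0.1826·(-1) + (-0.5477)·0 = 0.9129.
u_2 = c_2 − 0.9129·q_1 = (1.3333, -1.3333, -1.1667, 0.5000).

u_2 = (1.3333, -1.3333, -1.1667, 0.5000)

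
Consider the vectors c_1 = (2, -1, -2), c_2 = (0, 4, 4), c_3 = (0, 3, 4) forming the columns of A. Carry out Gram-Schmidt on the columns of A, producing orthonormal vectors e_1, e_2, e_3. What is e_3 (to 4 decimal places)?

c_1 = (2, -1, -2); ‖c_1‖ = 3.0000, so e_1 = (0.6667, -0.3333, -0.6667).
e_1·c_2 = 0.6667·0 + (-0.3333)·4 + (-0.6667)·4 = -4.0000.
u_2 = c_2 + 4.0000·e_1 = (2.6667, 2.6667, 1.3333).
‖u_2‖ = 4.0000, so e_2 = (0.6667, 0.6667, 0.3333).
e_1·c_3 = 0.6667·0 + (-0.3333)·3 + (-0.6667)·4 = -3.6667; e_2·c_3 = 0.6667·0 + 0.6667·3 + 0.3333·4 = 3.3333.
u_3 = c_3 + 3.6667·e_1 − 3.3333·e_2 = (0.2222, -0.4444, 0.4444).
‖u_3‖ = 0.6667, so e_3 = (0.3333, -0.6667, 0.6667).

e_3 = (0.3333, -0.6667, 0.6667)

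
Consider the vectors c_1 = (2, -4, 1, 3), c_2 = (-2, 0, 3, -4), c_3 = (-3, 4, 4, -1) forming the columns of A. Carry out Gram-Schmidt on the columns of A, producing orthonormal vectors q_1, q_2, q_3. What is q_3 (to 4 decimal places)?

q_3 = (-0.2169, 0.4802, 0.6243, 0.5767)

c_1 = (2, -4, 1, 3); ‖c_1‖ = 5.4772, so q_1 = (0.3651, -0.7303, 0.1826, 0.5477).
q_1·c_2 = 0.3651·(-2) + (-0.7303)·0 + 0.1826·3 + 0.5477·(-4) = -2.3735.
u_2 = c_2 + 2.3735·q_1 = (-1.1333, -1.7333, 3.4333, -2.7000).
‖u_2‖ = 4.8339, so q_2 = (-0.2345, -0.3586, 0.7103, -0.5586).
q_1·c_3 = 0.3651·(-3) + (-0.7303)·4 + 0.1826·4 + 0.5477·(-1) = -3.8341; q_2·c_3 = (-0.2345)·(-3) + (-0.3586)·4 + 0.7103·4 + (-0.5586)·(-1) = 2.6686.
u_3 = c_3 + 3.8341·q_1 − 2.6686·q_2 = (-0.9743, 2.1569, 2.8046, 2.5906).
‖u_3‖ = 4.4920, so q_3 = (-0.2169, 0.4802, 0.6243, 0.5767).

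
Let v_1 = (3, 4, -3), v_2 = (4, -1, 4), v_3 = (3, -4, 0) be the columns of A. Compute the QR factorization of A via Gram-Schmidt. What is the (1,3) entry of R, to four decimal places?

r_{13} = -1.2005

v_1 = (3, 4, -3); ‖v_1‖ = 5.8310, so e_1 = (0.5145, 0.6860, -0.5145).
r_{13} = e_1·v_3 = -1.2005.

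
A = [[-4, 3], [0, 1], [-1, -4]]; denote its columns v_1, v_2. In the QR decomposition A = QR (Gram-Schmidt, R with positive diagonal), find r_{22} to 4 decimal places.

r_{22} = 4.7154

q_1 = v_1/‖v_1‖ = (-4, 0, -1)/4.1231 = (-0.9701, 0.0000, -0.2425).
r_{12} = q_1·v_2 = -1.9403.
u_2 = v_2 + 1.9403·q_1 = (1.1176, 1.0000, -4.4706).
r_{22} = ‖u_2‖ = 4.7154.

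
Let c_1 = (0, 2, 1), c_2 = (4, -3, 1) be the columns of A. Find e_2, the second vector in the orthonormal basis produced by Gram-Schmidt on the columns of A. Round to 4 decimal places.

e_2 = (0.8729, -0.2182, 0.4364)

e_1 = c_1/‖c_1‖ = (0, 2, 1)/2.2361 = (0.0000, 0.8944, 0.4472).
r_{12} = e_1·c_2 = -2.2361.
u_2 = c_2 + 2.2361·e_1 = (4.0000, -1.0000, 2.0000).
‖u_2‖ = 4.5826, so e_2 = (0.8729, -0.2182, 0.4364).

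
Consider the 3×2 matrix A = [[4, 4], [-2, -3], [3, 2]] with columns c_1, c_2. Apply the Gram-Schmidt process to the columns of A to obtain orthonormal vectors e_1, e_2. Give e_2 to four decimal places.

e_1 = c_1/‖c_1‖ = (4, -2, 3)/5.3852 = (0.7428, -0.3714, 0.5571).
r_{12} = e_1·c_2 = 5.1995.
u_2 = c_2 − 5.1995·e_1 = (0.1379, -1.0690, -0.8966).
‖u_2‖ = 1.4020, so e_2 = (0.0984, -0.7625, -0.6395).

e_2 = (0.0984, -0.7625, -0.6395)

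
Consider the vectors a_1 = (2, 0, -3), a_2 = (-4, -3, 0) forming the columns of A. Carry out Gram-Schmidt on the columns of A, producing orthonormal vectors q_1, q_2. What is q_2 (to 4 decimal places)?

q_2 = (-0.6180, -0.6695, -0.4120)

a_1 = (2, 0, -3); ‖a_1‖ = 3.6056, so q_1 = (0.5547, 0.0000, -0.8321).
q_1·a_2 = 0.5547·(-4) + 0.0000·(-3) + (-0.8321)·0 = -2.2188.
u_2 = a_2 + 2.2188·q_1 = (-2.7692, -3.0000, -1.8462).
‖u_2‖ = 4.4807, so q_2 = (-0.6180, -0.6695, -0.4120).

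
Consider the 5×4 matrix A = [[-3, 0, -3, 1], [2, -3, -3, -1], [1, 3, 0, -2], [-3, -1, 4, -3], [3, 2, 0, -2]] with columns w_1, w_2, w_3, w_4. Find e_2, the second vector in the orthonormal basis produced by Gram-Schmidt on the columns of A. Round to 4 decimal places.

e_1 = w_1/‖w_1‖ = (-3, 2, 1, -3, 3)/5.6569 = (-0.5303, 0.3536, 0.1768, -0.5303, 0.5303).
r_{12} = e_1·w_2 = 1.0607.
u_2 = w_2 − 1.0607·e_1 = (0.5625, -3.3750, 2.8125, -0.4375, 1.4375).
‖u_2‖ = 4.6771, so e_2 = (0.1203, -0.7216, 0.6013, -0.0935, 0.3074).

e_2 = (0.1203, -0.7216, 0.6013, -0.0935, 0.3074)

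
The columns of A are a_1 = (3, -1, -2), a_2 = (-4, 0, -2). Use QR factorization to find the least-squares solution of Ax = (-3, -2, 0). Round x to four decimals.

e_1 = a_1/‖a_1‖ = (3, -1, -2)/3.7417 = (0.8018, -0.2673, -0.5345).
r_{12} = e_1·a_2 = -2.1381.
u_2 = a_2 + 2.1381·e_1 = (-2.2857, -0.5714, -3.1429).
‖u_2‖ = 3.9279, so e_2 = (-0.5819, -0.1455, -0.8001).
Qᵀb = (-1.8708, 2.0367).
Back-substitute: x_2 = 2.0367/3.9279 = 0.5185.
x_1 = (-1.8708 + 2.1381·0.5185)/3.7417 = -0.2037.

x = (-0.2037, 0.5185)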